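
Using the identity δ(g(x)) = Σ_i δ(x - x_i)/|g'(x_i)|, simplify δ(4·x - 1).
\frac{\delta(x - 1/4)}{4}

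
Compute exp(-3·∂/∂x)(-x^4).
- x^{4} + 12 x^{3} - 54 x^{2} + 108 x - 81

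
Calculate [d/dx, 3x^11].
33 x^{10}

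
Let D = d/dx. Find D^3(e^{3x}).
27 e^{3 x}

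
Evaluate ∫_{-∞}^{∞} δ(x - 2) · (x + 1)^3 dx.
27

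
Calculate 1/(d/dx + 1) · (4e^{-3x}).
- 2 e^{- 3 x}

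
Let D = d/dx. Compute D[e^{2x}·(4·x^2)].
8 x \left(x + 1\right) e^{2 x}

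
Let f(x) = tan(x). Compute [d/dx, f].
\frac{1}{\cos^{2}{\left(x \right)}}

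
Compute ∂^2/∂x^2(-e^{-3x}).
- 9 e^{- 3 x}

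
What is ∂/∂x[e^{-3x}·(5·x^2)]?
5 x \left(2 - 3 x\right) e^{- 3 x}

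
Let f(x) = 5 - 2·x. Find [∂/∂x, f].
-2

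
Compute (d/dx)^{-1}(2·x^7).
\frac{x^{8}}{4}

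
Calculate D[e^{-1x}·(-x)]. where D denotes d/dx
\left(x - 1\right) e^{- x}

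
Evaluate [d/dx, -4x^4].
- 16 x^{3}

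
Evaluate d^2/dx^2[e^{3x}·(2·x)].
\left(18 x + 12\right) e^{3 x}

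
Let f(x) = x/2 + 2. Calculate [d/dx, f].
\frac{1}{2}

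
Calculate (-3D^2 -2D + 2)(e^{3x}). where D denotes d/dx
- 31 e^{3 x}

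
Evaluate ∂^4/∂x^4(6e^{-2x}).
96 e^{- 2 x}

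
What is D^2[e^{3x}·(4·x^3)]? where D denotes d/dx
12 x \left(3 x^{2} + 6 x + 2\right) e^{3 x}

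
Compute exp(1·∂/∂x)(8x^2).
8 x^{2} + 16 x + 8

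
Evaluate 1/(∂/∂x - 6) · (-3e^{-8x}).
\frac{3 e^{- 8 x}}{14}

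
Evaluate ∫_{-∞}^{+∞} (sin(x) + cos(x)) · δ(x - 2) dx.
\cos{\left(2 \right)} + \sin{\left(2 \right)}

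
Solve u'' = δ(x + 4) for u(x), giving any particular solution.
\frac{|x + 4|}{2}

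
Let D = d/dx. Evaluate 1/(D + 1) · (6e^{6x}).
\frac{6 e^{6 x}}{7}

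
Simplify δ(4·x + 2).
\frac{\delta(x + 1/2)}{4}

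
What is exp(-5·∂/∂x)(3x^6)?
3 x^{6} - 90 x^{5} + 1125 x^{4} - 7500 x^{3} + 28125 x^{2} - 56250 x + 46875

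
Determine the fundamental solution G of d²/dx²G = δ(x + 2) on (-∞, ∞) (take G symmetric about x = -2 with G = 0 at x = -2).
\frac{|x + 2|}{2}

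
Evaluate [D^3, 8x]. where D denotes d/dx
24D^{2}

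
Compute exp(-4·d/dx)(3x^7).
3 x^{7} - 84 x^{6} + 1008 x^{5} - 6720 x^{4} + 26880 x^{3} - 64512 x^{2} + 86016 x - 49152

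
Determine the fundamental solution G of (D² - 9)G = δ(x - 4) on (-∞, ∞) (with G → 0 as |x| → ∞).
-\frac{e^{-3|x - 4|}}{6}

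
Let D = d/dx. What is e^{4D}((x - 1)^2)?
x^{2} + 6 x + 9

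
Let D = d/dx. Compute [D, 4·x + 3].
4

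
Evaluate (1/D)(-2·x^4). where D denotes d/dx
- \frac{2 x^{5}}{5}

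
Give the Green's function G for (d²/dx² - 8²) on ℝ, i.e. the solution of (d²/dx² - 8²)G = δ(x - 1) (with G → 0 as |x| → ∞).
-\frac{e^{-8|x - 1|}}{16}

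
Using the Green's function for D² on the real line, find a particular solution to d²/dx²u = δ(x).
\frac{|x|}{2}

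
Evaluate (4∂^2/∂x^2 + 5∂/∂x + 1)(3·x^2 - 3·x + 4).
3 x^{2} + 27 x + 13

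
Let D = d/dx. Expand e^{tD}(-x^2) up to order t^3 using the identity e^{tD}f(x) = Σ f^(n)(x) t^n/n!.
- t^{2} - 2 t x - x^{2}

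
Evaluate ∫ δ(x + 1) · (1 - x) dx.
2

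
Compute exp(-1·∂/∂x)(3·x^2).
3 x^{2} - 6 x + 3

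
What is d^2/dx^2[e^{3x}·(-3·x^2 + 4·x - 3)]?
\left(- 27 x^{2} - 9\right) e^{3 x}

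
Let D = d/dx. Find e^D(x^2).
x^{2} + 2 x + 1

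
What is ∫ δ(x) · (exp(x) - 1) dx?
0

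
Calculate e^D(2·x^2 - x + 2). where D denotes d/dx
2 x^{2} + 3 x + 3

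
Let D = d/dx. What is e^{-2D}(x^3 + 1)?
x^{3} - 6 x^{2} + 12 x - 7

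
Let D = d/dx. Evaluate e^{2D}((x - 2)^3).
x^{3}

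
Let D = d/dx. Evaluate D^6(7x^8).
141120 x^{2}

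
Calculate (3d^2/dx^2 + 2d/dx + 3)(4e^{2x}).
76 e^{2 x}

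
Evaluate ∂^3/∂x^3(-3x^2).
0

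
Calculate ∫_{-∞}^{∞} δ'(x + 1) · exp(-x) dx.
e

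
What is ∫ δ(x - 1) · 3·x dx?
3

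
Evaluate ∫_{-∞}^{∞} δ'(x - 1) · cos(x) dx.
\sin{\left(1 \right)}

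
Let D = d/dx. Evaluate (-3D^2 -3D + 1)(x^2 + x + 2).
x^{2} - 5 x - 7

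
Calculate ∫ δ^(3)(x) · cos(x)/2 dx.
0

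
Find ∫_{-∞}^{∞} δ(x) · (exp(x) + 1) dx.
2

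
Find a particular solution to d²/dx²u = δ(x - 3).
\frac{|x - 3|}{2}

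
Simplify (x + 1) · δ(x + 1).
0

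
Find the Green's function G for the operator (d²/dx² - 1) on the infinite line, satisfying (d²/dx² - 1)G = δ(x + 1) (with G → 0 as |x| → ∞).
-\frac{e^{-|x + 1|}}{2}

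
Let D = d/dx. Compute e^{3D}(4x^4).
4 x^{4} + 48 x^{3} + 216 x^{2} + 432 x + 324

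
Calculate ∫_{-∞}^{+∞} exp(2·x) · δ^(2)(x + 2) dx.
\frac{4}{e^{4}}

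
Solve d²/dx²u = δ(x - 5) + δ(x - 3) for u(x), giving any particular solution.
\frac{|x - 5|}{2} + \frac{|x - 3|}{2}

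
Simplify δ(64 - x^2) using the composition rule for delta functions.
\frac{\delta(x - 8) + \delta(x + 8)}{16}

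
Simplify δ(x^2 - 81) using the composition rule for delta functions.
\frac{\delta(x - 9) + \delta(x + 9)}{18}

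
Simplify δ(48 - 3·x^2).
\frac{\delta(x - 4) + \delta(x + 4)}{24}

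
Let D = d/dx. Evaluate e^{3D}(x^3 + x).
x^{3} + 9 x^{2} + 28 x + 30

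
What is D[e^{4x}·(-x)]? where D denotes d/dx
\left(- 4 x - 1\right) e^{4 x}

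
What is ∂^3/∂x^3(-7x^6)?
- 840 x^{3}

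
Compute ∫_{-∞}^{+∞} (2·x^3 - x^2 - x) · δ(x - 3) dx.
42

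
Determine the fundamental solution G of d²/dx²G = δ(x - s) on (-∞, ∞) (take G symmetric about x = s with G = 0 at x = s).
\frac{|x - s|}{2}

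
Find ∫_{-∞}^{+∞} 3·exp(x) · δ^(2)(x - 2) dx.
3 e^{2}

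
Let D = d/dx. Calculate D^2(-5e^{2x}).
- 20 e^{2 x}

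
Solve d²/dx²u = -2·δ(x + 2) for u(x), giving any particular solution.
-|x + 2|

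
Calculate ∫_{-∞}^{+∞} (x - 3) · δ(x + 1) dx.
-4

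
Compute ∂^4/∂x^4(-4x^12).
- 47520 x^{8}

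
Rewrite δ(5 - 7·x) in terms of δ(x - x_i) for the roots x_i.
\frac{\delta(x - 5/7)}{7}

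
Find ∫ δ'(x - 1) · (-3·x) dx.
3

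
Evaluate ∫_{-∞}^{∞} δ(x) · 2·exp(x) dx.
2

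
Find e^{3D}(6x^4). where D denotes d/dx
6 x^{4} + 72 x^{3} + 324 x^{2} + 648 x + 486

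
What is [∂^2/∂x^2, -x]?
-2\frac{d}{dx}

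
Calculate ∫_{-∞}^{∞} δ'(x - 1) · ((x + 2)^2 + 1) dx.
-6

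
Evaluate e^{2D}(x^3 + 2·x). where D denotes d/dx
x^{3} + 6 x^{2} + 14 x + 12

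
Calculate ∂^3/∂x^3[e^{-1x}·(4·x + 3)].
\left(9 - 4 x\right) e^{- x}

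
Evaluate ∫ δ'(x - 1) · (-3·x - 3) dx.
3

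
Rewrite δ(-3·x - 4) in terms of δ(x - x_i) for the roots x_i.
\frac{\delta(x + 4/3)}{3}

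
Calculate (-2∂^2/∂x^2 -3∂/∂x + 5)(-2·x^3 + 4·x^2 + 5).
- 10 x^{3} + 38 x^{2} + 9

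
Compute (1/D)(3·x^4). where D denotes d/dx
\frac{3 x^{5}}{5}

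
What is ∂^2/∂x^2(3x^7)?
126 x^{5}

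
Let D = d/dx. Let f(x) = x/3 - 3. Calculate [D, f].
\frac{1}{3}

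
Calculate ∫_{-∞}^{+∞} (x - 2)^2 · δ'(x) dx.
4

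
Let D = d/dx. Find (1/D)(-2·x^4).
- \frac{2 x^{5}}{5}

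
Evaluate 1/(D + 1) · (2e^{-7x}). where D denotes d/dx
- \frac{e^{- 7 x}}{3}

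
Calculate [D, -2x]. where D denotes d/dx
-2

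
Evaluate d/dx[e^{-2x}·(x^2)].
2 x \left(1 - x\right) e^{- 2 x}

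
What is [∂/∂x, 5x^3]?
15 x^{2}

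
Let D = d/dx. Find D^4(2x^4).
48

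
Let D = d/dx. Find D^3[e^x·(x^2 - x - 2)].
\left(x^{2} + 5 x + 1\right) e^{x}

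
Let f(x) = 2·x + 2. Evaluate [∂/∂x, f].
2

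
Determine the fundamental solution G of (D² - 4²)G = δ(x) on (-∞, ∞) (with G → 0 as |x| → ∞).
-\frac{e^{-4|x|}}{8}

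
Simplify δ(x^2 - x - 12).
\frac{\delta(x + 3) + \delta(x - 4)}{7}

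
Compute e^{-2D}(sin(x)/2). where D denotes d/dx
\frac{\sin{\left(x - 2 \right)}}{2}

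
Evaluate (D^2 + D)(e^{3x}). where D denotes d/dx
12 e^{3 x}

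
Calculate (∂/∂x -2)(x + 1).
- 2 x - 1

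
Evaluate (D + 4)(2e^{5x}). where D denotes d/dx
18 e^{5 x}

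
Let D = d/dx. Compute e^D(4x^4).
4 x^{4} + 16 x^{3} + 24 x^{2} + 16 x + 4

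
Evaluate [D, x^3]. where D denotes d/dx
3 x^{2}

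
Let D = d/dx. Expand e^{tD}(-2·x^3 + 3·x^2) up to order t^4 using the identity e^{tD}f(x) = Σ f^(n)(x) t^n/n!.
- 2 t^{3} - t^{2} \left(6 x - 3\right) - 6 t x \left(x - 1\right) - 2 x^{3} + 3 x^{2}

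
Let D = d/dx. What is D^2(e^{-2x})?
4 e^{- 2 x}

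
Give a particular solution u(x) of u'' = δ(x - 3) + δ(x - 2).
\frac{|x - 3|}{2} + \frac{|x - 2|}{2}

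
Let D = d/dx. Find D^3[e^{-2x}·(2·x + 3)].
- 16 x e^{- 2 x}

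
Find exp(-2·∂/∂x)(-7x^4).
- 7 x^{4} + 56 x^{3} - 168 x^{2} + 224 x - 112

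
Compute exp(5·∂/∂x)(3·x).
3 x + 15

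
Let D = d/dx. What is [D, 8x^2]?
16 x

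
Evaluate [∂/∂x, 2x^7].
14 x^{6}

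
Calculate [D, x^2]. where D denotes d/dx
2 x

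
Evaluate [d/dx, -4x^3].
- 12 x^{2}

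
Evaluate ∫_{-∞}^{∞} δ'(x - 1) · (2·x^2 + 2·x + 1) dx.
-6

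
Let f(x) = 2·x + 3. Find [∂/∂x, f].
2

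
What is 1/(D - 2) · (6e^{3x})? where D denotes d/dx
6 e^{3 x}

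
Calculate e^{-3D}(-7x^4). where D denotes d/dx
- 7 x^{4} + 84 x^{3} - 378 x^{2} + 756 x - 567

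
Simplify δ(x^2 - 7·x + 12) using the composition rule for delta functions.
\frac{\delta(x - 4) + \delta(x - 3)}{1}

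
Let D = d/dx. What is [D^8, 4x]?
32D^{7}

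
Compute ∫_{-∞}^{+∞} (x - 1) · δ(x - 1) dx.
0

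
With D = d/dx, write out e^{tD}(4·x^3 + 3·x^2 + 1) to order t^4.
4 t^{3} + t^{2} \left(12 x + 3\right) + 6 t x \left(2 x + 1\right) + 4 x^{3} + 3 x^{2} + 1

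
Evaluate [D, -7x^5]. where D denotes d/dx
- 35 x^{4}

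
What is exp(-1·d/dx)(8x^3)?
8 x^{3} - 24 x^{2} + 24 x - 8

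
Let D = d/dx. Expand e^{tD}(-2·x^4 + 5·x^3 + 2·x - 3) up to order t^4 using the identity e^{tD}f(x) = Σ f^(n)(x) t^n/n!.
- 2 t^{4} - t^{3} \left(8 x - 5\right) - 3 t^{2} x \left(4 x - 5\right) + t \left(- 8 x^{3} + 15 x^{2} + 2\right) - 2 x^{4} + 5 x^{3} + 2 x - 3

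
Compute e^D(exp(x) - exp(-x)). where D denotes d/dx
2 \sinh{\left(x + 1 \right)}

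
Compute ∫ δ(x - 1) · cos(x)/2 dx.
\frac{\cos{\left(1 \right)}}{2}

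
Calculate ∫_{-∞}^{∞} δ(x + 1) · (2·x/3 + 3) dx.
\frac{7}{3}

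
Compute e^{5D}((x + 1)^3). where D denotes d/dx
x^{3} + 18 x^{2} + 108 x + 216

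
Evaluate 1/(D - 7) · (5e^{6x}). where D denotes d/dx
- 5 e^{6 x}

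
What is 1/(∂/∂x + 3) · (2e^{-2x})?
2 e^{- 2 x}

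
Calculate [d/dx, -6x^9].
- 54 x^{8}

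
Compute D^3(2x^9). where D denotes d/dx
1008 x^{6}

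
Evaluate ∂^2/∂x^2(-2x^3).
- 12 x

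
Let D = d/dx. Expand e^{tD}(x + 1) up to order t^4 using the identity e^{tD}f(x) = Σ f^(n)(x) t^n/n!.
t + x + 1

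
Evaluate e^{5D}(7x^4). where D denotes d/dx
7 x^{4} + 140 x^{3} + 1050 x^{2} + 3500 x + 4375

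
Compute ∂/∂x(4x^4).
16 x^{3}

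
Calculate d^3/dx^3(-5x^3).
-30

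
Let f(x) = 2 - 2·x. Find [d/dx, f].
-2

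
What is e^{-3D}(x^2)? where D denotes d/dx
x^{2} - 6 x + 9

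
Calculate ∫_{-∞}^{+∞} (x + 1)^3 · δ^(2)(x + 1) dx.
0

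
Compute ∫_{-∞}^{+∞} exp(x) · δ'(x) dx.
-1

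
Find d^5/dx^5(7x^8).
47040 x^{3}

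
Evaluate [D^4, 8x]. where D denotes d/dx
32D^{3}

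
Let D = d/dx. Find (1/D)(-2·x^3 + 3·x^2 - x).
- \frac{x^{4}}{2} + x^{3} - \frac{x^{2}}{2}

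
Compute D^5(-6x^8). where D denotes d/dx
- 40320 x^{3}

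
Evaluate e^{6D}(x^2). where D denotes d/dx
x^{2} + 12 x + 36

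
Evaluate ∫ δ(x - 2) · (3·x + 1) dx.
7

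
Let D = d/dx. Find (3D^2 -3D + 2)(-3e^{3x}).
- 60 e^{3 x}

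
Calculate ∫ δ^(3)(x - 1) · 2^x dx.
- 2 \log{\left(2 \right)}^{3}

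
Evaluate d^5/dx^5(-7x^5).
-840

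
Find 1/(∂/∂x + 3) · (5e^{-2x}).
5 e^{- 2 x}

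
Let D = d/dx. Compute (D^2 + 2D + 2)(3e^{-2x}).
6 e^{- 2 x}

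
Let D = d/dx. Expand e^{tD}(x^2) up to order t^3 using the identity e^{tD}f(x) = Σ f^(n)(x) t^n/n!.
t^{2} + 2 t x + x^{2}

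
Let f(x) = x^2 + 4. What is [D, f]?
2 x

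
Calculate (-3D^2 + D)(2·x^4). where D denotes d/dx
8 x^{2} \left(x - 9\right)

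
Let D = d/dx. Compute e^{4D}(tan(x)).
\tan{\left(x + 4 \right)}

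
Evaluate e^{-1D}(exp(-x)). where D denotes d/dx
e^{1 - x}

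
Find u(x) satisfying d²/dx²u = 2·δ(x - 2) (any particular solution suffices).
|x - 2|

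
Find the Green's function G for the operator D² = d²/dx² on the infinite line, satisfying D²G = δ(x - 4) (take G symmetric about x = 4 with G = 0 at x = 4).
\frac{|x - 4|}{2}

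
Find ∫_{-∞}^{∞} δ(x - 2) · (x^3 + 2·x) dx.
12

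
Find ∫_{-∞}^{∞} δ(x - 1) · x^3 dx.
1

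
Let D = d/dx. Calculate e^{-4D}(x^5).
x^{5} - 20 x^{4} + 160 x^{3} - 640 x^{2} + 1280 x - 1024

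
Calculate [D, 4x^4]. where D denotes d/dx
16 x^{3}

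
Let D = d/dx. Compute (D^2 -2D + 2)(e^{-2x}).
10 e^{- 2 x}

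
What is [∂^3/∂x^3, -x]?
-3\frac{d^{2}}{dx^{2}}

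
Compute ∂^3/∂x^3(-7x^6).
- 840 x^{3}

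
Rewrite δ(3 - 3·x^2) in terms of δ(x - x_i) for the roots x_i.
\frac{\delta(x - 1) + \delta(x + 1)}{6}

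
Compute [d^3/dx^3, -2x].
-6\frac{d^{2}}{dx^{2}}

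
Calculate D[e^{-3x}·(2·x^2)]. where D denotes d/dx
2 x \left(2 - 3 x\right) e^{- 3 x}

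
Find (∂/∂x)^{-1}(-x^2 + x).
- \frac{x^{3}}{3} + \frac{x^{2}}{2}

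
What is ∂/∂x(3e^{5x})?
15 e^{5 x}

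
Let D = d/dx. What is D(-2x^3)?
- 6 x^{2}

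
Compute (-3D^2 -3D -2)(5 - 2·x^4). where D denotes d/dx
4 x^{4} + 24 x^{3} + 72 x^{2} - 10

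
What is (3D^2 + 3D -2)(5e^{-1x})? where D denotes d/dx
- 10 e^{- x}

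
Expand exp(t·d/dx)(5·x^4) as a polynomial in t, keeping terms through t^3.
5 x \left(4 t^{3} + 6 t^{2} x + 4 t x^{2} + x^{3}\right)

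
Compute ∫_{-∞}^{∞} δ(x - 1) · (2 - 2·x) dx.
0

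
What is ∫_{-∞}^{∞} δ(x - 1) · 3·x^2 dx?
3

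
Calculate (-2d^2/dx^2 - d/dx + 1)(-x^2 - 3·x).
- x^{2} - x + 7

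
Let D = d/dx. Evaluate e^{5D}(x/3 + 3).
\frac{x}{3} + \frac{14}{3}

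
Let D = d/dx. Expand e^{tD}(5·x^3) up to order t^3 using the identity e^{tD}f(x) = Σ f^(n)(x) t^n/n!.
5 t^{3} + 15 t^{2} x + 15 t x^{2} + 5 x^{3}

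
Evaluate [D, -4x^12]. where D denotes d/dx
- 48 x^{11}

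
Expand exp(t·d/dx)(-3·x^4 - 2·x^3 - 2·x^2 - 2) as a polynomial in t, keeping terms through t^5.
- 3 t^{4} - 2 t^{3} \left(6 x + 1\right) - 2 t^{2} \left(9 x^{2} + 3 x + 1\right) - 2 t x \left(6 x^{2} + 3 x + 2\right) - 3 x^{4} - 2 x^{3} - 2 x^{2} - 2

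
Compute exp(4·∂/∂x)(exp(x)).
e^{x + 4}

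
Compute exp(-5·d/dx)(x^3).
x^{3} - 15 x^{2} + 75 x - 125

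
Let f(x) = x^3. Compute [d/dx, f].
3 x^{2}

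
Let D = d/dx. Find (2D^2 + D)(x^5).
5 x^{3} \left(x + 8\right)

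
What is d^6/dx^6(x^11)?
332640 x^{5}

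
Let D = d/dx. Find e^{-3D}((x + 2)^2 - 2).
x^{2} - 2 x - 1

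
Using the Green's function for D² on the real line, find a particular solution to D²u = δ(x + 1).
\frac{|x + 1|}{2}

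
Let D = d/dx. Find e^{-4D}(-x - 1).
3 - x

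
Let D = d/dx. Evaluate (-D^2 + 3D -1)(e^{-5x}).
- 41 e^{- 5 x}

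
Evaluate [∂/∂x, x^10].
10 x^{9}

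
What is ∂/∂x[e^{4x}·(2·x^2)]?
4 x \left(2 x + 1\right) e^{4 x}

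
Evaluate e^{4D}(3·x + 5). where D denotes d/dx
3 x + 17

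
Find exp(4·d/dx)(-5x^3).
- 5 x^{3} - 60 x^{2} - 240 x - 320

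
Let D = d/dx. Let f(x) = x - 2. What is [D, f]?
1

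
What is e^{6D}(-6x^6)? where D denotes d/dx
- 6 x^{6} - 216 x^{5} - 3240 x^{4} - 25920 x^{3} - 116640 x^{2} - 279936 x - 279936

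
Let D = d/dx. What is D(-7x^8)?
- 56 x^{7}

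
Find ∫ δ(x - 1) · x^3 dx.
1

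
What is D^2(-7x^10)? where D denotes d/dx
- 630 x^{8}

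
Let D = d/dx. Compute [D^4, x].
4D^{3}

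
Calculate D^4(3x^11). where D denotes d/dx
23760 x^{7}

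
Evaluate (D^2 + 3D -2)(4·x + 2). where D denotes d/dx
8 - 8 x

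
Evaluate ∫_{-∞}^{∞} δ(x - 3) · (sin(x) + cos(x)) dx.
\cos{\left(3 \right)} + \sin{\left(3 \right)}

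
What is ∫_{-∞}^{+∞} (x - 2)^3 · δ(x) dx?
-8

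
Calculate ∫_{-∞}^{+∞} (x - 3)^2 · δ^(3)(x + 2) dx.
0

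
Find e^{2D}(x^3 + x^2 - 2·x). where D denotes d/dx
x^{3} + 7 x^{2} + 14 x + 8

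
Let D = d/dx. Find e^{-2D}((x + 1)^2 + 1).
x^{2} - 2 x + 2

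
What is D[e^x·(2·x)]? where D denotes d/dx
2 \left(x + 1\right) e^{x}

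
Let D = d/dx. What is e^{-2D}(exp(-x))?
e^{2 - x}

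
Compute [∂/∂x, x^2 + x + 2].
2 x + 1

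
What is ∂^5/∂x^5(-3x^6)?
- 2160 x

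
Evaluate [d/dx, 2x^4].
8 x^{3}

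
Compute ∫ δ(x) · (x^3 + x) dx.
0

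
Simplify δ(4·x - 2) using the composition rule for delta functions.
\frac{\delta(x - 1/2)}{4}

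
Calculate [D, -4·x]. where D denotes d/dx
-4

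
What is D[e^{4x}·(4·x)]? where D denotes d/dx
\left(16 x + 4\right) e^{4 x}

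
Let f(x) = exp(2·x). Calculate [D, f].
2 e^{2 x}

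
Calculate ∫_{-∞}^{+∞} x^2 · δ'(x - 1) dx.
-2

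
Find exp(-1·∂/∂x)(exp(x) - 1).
e^{x - 1} - 1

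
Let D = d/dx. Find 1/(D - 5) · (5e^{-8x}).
- \frac{5 e^{- 8 x}}{13}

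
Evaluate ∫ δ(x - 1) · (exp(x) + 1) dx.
1 + e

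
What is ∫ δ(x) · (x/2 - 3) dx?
-3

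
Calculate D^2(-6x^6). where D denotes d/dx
- 180 x^{4}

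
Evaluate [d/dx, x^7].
7 x^{6}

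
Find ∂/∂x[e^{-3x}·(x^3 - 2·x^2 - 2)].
\left(- 3 x^{3} + 9 x^{2} - 4 x + 6\right) e^{- 3 x}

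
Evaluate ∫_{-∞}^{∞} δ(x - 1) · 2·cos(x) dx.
2 \cos{\left(1 \right)}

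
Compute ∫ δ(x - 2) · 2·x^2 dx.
8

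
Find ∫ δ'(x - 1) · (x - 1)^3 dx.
0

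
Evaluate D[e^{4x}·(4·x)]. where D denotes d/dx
\left(16 x + 4\right) e^{4 x}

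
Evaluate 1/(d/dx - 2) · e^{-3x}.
- \frac{e^{- 3 x}}{5}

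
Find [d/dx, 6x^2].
12 x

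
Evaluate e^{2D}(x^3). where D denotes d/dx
x^{3} + 6 x^{2} + 12 x + 8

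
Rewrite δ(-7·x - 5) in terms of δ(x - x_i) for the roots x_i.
\frac{\delta(x + 5/7)}{7}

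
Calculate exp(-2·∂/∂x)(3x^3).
3 x^{3} - 18 x^{2} + 36 x - 24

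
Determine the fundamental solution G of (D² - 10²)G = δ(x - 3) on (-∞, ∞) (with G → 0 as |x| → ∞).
-\frac{e^{-10|x - 3|}}{20}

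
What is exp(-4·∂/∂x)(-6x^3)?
- 6 x^{3} + 72 x^{2} - 288 x + 384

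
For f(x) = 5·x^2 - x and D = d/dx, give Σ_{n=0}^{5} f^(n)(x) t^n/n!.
5 t^{2} + t \left(10 x - 1\right) + 5 x^{2} - x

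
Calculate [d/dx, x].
1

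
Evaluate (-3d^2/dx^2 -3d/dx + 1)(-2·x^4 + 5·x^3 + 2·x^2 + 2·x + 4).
- 2 x^{4} + 29 x^{3} + 29 x^{2} - 100 x - 14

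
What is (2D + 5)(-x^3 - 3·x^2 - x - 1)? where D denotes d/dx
- 5 x^{3} - 21 x^{2} - 17 x - 7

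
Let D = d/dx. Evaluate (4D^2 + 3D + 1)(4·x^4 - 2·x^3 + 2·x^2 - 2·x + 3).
4 x^{4} + 46 x^{3} + 176 x^{2} - 38 x + 13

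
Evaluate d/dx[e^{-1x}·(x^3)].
x^{2} \left(3 - x\right) e^{- x}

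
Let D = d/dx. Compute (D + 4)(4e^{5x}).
36 e^{5 x}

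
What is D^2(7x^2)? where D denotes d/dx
14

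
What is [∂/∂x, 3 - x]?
-1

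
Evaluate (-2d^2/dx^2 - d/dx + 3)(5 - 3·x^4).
- 9 x^{4} + 12 x^{3} + 72 x^{2} + 15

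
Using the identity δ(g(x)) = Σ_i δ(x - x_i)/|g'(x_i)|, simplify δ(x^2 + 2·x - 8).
\frac{\delta(x - 2) + \delta(x + 4)}{6}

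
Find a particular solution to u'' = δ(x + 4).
\frac{|x + 4|}{2}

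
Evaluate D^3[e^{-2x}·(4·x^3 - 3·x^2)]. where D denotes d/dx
4 \left(- 8 x^{3} + 42 x^{2} - 54 x + 15\right) e^{- 2 x}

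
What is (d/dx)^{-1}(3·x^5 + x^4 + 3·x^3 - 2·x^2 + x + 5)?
\frac{x^{6}}{2} + \frac{x^{5}}{5} + \frac{3 x^{4}}{4} - \frac{2 x^{3}}{3} + \frac{x^{2}}{2} + 5 x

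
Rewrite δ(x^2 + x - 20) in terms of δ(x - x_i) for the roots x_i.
\frac{\delta(x - 4) + \delta(x + 5)}{9}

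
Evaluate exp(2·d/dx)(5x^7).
5 x^{7} + 70 x^{6} + 420 x^{5} + 1400 x^{4} + 2800 x^{3} + 3360 x^{2} + 2240 x + 640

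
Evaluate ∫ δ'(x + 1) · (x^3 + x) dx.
-4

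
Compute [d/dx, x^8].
8 x^{7}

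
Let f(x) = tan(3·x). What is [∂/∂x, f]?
\frac{3}{\cos^{2}{\left(3 x \right)}}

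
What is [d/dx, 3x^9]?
27 x^{8}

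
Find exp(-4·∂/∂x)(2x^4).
2 x^{4} - 32 x^{3} + 192 x^{2} - 512 x + 512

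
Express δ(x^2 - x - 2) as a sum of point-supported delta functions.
\frac{\delta(x + 1) + \delta(x - 2)}{3}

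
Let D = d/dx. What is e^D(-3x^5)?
- 3 x^{5} - 15 x^{4} - 30 x^{3} - 30 x^{2} - 15 x - 3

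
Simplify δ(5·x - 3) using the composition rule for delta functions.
\frac{\delta(x - 3/5)}{5}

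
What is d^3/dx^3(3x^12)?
3960 x^{9}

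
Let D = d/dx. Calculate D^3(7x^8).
2352 x^{5}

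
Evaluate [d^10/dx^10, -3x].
-30\frac{d^{9}}{dx^{9}}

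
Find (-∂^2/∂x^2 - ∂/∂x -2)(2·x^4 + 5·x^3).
x \left(- 4 x^{3} - 18 x^{2} - 39 x - 30\right)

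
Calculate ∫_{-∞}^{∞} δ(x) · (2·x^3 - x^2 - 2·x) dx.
0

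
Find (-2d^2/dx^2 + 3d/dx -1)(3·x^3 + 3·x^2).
- 3 x^{3} + 24 x^{2} - 18 x - 12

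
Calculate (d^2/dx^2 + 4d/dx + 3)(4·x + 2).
12 x + 22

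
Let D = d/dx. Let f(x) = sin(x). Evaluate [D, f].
\cos{\left(x \right)}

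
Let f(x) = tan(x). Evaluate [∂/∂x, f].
\frac{1}{\cos^{2}{\left(x \right)}}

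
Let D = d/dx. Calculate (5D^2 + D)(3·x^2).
6 x + 30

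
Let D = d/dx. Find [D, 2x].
2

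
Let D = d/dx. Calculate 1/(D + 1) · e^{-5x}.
- \frac{e^{- 5 x}}{4}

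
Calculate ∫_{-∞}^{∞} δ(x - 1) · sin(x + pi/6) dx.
\sin{\left(\frac{\pi}{6} + 1 \right)}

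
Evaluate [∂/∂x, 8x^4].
32 x^{3}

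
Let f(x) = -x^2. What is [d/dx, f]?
- 2 x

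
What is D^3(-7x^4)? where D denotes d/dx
- 168 x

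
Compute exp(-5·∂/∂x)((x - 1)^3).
x^{3} - 18 x^{2} + 108 x - 216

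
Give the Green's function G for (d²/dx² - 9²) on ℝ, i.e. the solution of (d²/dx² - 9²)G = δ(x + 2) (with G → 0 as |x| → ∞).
-\frac{e^{-9|x + 2|}}{18}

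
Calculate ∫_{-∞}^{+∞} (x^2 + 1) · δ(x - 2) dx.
5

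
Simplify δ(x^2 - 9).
\frac{\delta(x - 3) + \delta(x + 3)}{6}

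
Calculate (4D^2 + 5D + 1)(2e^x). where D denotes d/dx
20 e^{x}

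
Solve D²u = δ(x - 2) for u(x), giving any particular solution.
\frac{|x - 2|}{2}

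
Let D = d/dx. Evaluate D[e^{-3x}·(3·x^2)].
3 x \left(2 - 3 x\right) e^{- 3 x}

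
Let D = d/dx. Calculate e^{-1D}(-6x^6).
- 6 x^{6} + 36 x^{5} - 90 x^{4} + 120 x^{3} - 90 x^{2} + 36 x - 6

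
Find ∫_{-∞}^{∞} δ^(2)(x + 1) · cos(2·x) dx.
- 4 \cos{\left(2 \right)}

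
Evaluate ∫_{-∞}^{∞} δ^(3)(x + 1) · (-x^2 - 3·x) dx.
0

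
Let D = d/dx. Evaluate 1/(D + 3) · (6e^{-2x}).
6 e^{- 2 x}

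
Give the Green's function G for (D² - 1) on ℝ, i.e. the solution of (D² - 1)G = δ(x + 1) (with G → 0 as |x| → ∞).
-\frac{e^{-|x + 1|}}{2}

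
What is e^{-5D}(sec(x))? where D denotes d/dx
\sec{\left(x - 5 \right)}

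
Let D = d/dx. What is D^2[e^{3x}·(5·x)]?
\left(45 x + 30\right) e^{3 x}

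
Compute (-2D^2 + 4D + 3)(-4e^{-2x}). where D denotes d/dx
52 e^{- 2 x}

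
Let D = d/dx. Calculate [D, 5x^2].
10 x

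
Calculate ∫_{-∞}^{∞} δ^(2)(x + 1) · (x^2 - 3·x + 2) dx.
2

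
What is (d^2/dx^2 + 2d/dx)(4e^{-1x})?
- 4 e^{- x}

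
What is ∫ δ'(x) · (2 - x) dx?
1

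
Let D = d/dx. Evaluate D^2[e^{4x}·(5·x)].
\left(80 x + 40\right) e^{4 x}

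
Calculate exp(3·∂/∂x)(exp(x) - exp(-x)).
2 \sinh{\left(x + 3 \right)}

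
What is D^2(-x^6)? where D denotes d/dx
- 30 x^{4}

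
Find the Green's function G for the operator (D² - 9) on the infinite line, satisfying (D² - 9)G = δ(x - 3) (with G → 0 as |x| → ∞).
-\frac{e^{-3|x - 3|}}{6}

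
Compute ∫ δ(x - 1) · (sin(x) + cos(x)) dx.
\cos{\left(1 \right)} + \sin{\left(1 \right)}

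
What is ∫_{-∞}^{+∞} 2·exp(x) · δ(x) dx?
2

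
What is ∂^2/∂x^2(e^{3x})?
9 e^{3 x}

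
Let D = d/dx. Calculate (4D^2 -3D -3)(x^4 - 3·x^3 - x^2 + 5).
- 3 x^{4} - 3 x^{3} + 78 x^{2} - 66 x - 23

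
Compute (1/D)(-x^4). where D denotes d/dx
- \frac{x^{5}}{5}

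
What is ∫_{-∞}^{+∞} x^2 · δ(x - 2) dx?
4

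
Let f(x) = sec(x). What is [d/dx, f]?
\tan{\left(x \right)} \sec{\left(x \right)}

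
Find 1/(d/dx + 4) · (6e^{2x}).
e^{2 x}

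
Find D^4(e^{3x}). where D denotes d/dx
81 e^{3 x}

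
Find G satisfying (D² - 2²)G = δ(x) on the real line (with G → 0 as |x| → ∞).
-\frac{e^{-2|x|}}{4}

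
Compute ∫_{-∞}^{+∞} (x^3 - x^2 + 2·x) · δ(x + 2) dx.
-16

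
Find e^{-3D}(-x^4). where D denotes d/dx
- x^{4} + 12 x^{3} - 54 x^{2} + 108 x - 81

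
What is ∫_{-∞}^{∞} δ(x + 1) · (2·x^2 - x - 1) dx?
2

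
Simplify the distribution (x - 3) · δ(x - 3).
0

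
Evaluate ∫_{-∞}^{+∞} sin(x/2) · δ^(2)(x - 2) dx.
- \frac{\sin{\left(1 \right)}}{4}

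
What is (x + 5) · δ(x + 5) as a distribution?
0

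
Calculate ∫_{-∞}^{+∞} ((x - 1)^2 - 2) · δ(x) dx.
-1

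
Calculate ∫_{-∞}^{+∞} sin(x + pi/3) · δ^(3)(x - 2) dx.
\cos{\left(\frac{\pi}{3} + 2 \right)}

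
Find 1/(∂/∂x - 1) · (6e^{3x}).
3 e^{3 x}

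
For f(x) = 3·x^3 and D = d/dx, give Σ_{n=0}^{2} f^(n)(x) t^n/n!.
3 x \left(3 t^{2} + 3 t x + x^{2}\right)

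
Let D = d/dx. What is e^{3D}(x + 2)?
x + 5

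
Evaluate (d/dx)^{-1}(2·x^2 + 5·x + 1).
\frac{2 x^{3}}{3} + \frac{5 x^{2}}{2} + x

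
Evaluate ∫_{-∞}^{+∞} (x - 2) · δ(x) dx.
-2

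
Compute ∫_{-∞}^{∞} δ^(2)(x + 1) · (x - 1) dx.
0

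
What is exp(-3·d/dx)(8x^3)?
8 x^{3} - 72 x^{2} + 216 x - 216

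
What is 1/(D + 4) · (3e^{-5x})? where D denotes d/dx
- 3 e^{- 5 x}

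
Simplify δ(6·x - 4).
\frac{\delta(x - 2/3)}{6}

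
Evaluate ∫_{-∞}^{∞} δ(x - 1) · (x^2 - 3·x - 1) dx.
-3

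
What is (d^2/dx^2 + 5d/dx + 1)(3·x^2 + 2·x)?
3 x^{2} + 32 x + 16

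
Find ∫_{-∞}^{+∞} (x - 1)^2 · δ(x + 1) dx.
4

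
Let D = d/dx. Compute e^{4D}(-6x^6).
- 6 x^{6} - 144 x^{5} - 1440 x^{4} - 7680 x^{3} - 23040 x^{2} - 36864 x - 24576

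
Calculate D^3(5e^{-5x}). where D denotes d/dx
- 625 e^{- 5 x}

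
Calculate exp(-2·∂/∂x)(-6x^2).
- 6 x^{2} + 24 x - 24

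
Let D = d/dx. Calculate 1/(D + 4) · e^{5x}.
\frac{e^{5 x}}{9}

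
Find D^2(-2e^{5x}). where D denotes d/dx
- 50 e^{5 x}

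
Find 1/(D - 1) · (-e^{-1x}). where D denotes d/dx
\frac{e^{- x}}{2}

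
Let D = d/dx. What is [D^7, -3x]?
-21D^{6}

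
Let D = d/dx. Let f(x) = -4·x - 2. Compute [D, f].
-4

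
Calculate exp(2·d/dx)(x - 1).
x + 1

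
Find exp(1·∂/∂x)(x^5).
x^{5} + 5 x^{4} + 10 x^{3} + 10 x^{2} + 5 x + 1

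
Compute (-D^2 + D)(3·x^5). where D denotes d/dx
15 x^{3} \left(x - 4\right)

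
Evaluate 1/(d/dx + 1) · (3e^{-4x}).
- e^{- 4 x}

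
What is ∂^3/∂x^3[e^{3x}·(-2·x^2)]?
\left(- 54 x^{2} - 108 x - 36\right) e^{3 x}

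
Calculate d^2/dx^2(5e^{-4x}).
80 e^{- 4 x}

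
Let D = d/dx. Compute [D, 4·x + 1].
4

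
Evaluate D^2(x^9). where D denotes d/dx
72 x^{7}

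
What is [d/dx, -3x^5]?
- 15 x^{4}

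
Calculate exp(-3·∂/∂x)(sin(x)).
\sin{\left(x - 3 \right)}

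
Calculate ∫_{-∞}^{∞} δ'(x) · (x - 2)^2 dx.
4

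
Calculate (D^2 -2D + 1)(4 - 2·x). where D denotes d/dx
8 - 2 x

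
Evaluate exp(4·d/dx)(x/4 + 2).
\frac{x}{4} + 3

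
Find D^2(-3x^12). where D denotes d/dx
- 396 x^{10}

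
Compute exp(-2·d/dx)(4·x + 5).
4 x - 3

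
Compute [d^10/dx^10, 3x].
30\frac{d^{9}}{dx^{9}}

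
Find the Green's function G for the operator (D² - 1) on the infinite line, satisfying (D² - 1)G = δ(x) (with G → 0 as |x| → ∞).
-\frac{e^{-|x|}}{2}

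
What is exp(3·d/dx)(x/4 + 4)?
\frac{x}{4} + \frac{19}{4}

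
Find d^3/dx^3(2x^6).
240 x^{3}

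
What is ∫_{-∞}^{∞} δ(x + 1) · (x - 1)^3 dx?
-8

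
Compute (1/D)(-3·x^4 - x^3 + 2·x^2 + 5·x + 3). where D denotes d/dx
- \frac{3 x^{5}}{5} - \frac{x^{4}}{4} + \frac{2 x^{3}}{3} + \frac{5 x^{2}}{2} + 3 x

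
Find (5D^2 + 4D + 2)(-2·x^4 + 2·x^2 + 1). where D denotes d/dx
- 4 x^{4} - 32 x^{3} - 116 x^{2} + 16 x + 22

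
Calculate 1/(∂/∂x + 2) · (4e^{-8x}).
- \frac{2 e^{- 8 x}}{3}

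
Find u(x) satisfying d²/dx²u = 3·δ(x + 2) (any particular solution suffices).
\frac{3|x + 2|}{2}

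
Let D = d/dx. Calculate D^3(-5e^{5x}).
- 625 e^{5 x}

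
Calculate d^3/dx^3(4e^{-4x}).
- 256 e^{- 4 x}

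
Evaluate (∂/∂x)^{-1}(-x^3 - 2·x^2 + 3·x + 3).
- \frac{x^{4}}{4} - \frac{2 x^{3}}{3} + \frac{3 x^{2}}{2} + 3 x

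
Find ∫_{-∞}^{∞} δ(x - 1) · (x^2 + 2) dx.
3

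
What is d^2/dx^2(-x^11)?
- 110 x^{9}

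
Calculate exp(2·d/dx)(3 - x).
1 - x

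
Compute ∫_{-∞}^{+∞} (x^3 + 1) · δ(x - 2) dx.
9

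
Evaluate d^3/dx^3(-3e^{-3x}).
81 e^{- 3 x}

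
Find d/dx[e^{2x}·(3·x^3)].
x^{2} \left(6 x + 9\right) e^{2 x}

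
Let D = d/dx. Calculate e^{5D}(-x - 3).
- x - 8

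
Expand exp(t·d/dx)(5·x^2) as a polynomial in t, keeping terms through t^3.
5 t^{2} + 10 t x + 5 x^{2}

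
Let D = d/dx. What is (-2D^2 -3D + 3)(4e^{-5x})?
- 128 e^{- 5 x}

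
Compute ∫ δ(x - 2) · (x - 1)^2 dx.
1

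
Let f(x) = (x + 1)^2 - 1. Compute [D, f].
2 x + 2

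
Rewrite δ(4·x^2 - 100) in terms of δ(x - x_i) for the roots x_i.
\frac{\delta(x - 5) + \delta(x + 5)}{40}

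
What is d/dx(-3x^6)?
- 18 x^{5}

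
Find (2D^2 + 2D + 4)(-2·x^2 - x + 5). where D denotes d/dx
- 8 x^{2} - 12 x + 10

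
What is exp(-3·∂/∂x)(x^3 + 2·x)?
x^{3} - 9 x^{2} + 29 x - 33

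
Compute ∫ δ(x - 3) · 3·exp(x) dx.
3 e^{3}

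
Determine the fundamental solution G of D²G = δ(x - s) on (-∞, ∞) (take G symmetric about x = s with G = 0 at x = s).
\frac{|x - s|}{2}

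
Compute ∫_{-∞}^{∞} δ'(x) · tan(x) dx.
-1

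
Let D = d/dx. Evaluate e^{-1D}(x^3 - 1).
x^{3} - 3 x^{2} + 3 x - 2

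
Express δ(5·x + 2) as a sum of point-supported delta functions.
\frac{\delta(x + 2/5)}{5}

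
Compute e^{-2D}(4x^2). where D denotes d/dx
4 x^{2} - 16 x + 16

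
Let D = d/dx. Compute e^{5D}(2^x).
2^{x + 5}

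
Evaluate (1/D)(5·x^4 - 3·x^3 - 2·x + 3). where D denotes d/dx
x^{5} - \frac{3 x^{4}}{4} - x^{2} + 3 x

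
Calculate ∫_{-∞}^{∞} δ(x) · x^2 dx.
0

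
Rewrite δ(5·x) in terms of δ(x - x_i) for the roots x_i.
\frac{\delta(x)}{5}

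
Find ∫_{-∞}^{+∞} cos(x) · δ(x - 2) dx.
\cos{\left(2 \right)}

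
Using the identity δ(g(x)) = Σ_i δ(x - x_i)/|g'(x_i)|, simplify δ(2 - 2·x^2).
\frac{\delta(x - 1) + \delta(x + 1)}{4}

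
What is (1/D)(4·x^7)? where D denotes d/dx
\frac{x^{8}}{2}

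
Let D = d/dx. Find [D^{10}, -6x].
-60D^{9}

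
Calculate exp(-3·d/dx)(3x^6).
3 x^{6} - 54 x^{5} + 405 x^{4} - 1620 x^{3} + 3645 x^{2} - 4374 x + 2187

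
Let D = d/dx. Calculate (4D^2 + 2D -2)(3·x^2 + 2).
- 6 x^{2} + 12 x + 20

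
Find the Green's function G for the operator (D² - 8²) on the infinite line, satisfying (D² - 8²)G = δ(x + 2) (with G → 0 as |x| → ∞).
-\frac{e^{-8|x + 2|}}{16}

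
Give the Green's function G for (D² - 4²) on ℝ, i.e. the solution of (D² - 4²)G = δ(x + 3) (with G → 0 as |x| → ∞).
-\frac{e^{-4|x + 3|}}{8}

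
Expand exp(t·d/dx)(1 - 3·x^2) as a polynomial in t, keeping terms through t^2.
- 3 t^{2} - 6 t x - 3 x^{2} + 1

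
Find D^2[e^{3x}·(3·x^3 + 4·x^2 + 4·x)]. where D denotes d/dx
\left(27 x^{3} + 90 x^{2} + 102 x + 32\right) e^{3 x}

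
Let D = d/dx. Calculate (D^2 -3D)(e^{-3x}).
18 e^{- 3 x}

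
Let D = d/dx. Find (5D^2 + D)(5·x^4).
20 x^{2} \left(x + 15\right)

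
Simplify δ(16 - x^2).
\frac{\delta(x - 4) + \delta(x + 4)}{8}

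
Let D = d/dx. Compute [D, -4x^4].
- 16 x^{3}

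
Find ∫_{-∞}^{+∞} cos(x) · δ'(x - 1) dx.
\sin{\left(1 \right)}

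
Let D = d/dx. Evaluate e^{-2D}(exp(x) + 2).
e^{x - 2} + 2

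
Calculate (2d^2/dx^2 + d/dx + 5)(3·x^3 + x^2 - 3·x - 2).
15 x^{3} + 14 x^{2} + 23 x - 9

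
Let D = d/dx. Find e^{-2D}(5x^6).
5 x^{6} - 60 x^{5} + 300 x^{4} - 800 x^{3} + 1200 x^{2} - 960 x + 320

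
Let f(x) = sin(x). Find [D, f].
\cos{\left(x \right)}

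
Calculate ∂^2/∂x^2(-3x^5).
- 60 x^{3}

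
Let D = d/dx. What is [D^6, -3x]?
-18D^{5}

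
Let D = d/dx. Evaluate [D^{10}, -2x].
-20D^{9}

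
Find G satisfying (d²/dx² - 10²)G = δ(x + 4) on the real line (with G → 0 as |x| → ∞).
-\frac{e^{-10|x + 4|}}{20}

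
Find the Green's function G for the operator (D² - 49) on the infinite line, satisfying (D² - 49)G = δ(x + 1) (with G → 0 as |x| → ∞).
-\frac{e^{-7|x + 1|}}{14}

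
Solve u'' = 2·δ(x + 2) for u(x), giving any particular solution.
|x + 2|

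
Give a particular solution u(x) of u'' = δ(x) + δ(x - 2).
\frac{|x|}{2} + \frac{|x - 2|}{2}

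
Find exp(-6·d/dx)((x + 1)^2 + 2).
x^{2} - 10 x + 27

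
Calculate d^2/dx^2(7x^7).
294 x^{5}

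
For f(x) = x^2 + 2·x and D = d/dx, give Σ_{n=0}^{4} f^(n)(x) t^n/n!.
t^{2} + 2 t \left(x + 1\right) + x^{2} + 2 x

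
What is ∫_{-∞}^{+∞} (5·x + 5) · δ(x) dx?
5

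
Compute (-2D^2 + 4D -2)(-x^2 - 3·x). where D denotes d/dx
2 x^{2} - 2 x - 8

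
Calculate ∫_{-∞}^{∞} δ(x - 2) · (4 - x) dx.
2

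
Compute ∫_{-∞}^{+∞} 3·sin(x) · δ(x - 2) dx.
3 \sin{\left(2 \right)}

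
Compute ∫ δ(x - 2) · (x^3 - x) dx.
6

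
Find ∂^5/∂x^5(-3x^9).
- 45360 x^{4}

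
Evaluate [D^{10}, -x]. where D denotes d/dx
-10D^{9}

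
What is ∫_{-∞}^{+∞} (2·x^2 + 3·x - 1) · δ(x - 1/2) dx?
1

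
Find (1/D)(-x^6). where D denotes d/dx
- \frac{x^{7}}{7}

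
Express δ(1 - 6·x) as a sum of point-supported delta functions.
\frac{\delta(x - 1/6)}{6}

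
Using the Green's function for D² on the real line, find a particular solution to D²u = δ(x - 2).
\frac{|x - 2|}{2}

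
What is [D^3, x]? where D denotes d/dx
3D^{2}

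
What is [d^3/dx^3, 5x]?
15\frac{d^{2}}{dx^{2}}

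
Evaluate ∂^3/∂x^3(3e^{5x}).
375 e^{5 x}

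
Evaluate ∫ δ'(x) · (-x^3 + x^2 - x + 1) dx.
1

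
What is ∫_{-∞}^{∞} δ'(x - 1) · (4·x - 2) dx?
-4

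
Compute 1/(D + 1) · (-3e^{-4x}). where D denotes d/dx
e^{- 4 x}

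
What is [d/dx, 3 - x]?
-1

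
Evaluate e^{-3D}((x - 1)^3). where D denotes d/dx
x^{3} - 12 x^{2} + 48 x - 64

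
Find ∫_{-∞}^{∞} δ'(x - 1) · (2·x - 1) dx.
-2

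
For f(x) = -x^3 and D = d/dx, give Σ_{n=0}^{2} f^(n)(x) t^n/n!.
x \left(- 3 t^{2} - 3 t x - x^{2}\right)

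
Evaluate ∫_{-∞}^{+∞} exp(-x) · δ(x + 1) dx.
e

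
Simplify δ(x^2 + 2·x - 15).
\frac{\delta(x + 5) + \delta(x - 3)}{8}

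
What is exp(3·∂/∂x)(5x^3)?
5 x^{3} + 45 x^{2} + 135 x + 135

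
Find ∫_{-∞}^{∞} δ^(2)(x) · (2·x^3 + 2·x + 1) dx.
0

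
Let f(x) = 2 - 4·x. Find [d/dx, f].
-4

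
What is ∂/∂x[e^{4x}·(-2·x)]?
\left(- 8 x - 2\right) e^{4 x}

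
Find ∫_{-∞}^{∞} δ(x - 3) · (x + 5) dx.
8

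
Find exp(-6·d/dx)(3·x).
3 x - 18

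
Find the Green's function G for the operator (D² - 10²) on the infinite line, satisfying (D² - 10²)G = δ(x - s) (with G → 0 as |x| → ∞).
-\frac{e^{-10|x-s|}}{20}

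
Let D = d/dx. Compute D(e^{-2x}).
- 2 e^{- 2 x}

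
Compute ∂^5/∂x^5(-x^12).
- 95040 x^{7}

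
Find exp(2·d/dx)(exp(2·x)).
e^{2 x + 4}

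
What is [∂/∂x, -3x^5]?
- 15 x^{4}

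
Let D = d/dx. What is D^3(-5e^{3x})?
- 135 e^{3 x}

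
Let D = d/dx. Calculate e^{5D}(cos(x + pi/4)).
\cos{\left(x + \frac{\pi}{4} + 5 \right)}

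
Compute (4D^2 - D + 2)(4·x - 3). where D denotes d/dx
8 x - 10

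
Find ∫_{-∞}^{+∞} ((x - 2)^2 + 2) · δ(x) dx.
6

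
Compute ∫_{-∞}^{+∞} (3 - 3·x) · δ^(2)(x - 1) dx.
0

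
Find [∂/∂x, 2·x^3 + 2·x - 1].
6 x^{2} + 2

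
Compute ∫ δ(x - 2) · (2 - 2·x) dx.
-2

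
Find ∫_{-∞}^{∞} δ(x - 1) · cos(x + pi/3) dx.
\cos{\left(1 + \frac{\pi}{3} \right)}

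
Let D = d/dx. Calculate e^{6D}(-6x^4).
- 6 x^{4} - 144 x^{3} - 1296 x^{2} - 5184 x - 7776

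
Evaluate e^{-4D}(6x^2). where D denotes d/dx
6 x^{2} - 48 x + 96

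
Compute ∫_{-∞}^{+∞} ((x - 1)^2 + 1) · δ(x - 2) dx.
2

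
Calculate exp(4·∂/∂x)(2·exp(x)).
2 e^{x + 4}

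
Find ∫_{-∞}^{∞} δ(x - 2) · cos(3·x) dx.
\cos{\left(6 \right)}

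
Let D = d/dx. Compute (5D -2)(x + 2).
1 - 2 x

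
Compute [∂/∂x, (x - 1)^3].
3 \left(x - 1\right)^{2}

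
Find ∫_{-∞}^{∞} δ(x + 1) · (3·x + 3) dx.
0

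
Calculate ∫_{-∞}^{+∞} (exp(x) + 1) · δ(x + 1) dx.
e^{-1} + 1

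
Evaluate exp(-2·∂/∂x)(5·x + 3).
5 x - 7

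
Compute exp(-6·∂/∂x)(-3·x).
18 - 3 x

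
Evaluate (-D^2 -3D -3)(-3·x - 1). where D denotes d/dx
9 x + 12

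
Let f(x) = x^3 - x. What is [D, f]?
3 x^{2} - 1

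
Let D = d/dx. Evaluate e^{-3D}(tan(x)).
\tan{\left(x - 3 \right)}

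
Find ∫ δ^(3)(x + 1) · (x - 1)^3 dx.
-6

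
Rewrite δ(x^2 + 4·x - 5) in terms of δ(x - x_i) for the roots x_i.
\frac{\delta(x - 1) + \delta(x + 5)}{6}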